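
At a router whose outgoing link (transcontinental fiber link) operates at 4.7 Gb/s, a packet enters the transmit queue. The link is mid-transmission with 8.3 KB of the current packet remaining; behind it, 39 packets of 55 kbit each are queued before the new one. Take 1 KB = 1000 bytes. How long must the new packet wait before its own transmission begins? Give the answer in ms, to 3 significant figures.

Each queued packet: L/R = 55000/4700000000 = 0.0117021 ms.
39 queued → 0.456383 ms.
Plus remaining 66400 bits of current packet: 0.0141277 ms.
Queuing delay = 0.471 ms.

0.471 ms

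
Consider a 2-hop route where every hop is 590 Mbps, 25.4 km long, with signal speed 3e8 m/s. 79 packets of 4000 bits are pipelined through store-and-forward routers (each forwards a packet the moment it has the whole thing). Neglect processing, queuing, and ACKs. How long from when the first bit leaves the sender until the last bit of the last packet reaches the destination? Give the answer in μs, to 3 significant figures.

712 μs

Per-hop transmission t_tx = L/R = 4000/590000000 = 6.77966 μs.
Per-hop propagation t_prop = 25400/300000000 = 84.6667 μs.
Pipeline fill: first packet needs 2·t_tx to clear all hops; remaining 78 packets each add one t_tx.
Total = (2+79-1)·t_tx + 2·t_prop = 80·6.77966 + 2·84.6667 = 712 μs.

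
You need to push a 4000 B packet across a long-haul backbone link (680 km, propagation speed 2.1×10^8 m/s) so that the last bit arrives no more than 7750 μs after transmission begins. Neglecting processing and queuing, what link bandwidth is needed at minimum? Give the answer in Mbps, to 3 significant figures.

7.09 Mbps

L = 32000 bits.
Propagation delay = 680000 / 210000000 = 3238.1 μs.
Transmission budget = 7750 − 3238.1 = 4511.9 μs.
R ≥ L / t_tx = 32000 bits / 0.0045119 s = 7.09 Mbps.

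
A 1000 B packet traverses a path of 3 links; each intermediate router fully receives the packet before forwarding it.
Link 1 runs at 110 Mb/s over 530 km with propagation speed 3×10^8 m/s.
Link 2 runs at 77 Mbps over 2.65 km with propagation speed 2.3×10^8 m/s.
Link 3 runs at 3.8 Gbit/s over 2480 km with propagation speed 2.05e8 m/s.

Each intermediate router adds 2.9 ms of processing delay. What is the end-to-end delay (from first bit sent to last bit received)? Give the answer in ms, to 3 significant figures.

19.9 ms

L = 1000 × 8 = 8000 bits.
Transmission delays (L/R per hop): 0.0727273, 0.103896, 0.00210526 ms; sum = 0.178729 ms.
Propagation delays (d/s per hop): 1.76667, 0.0115217, 12.0976 ms; sum = 13.8757 ms.
Processing at 2 router(s): 2 × 2.9 ms = 5.8 ms.
End-to-end = 19.9 ms.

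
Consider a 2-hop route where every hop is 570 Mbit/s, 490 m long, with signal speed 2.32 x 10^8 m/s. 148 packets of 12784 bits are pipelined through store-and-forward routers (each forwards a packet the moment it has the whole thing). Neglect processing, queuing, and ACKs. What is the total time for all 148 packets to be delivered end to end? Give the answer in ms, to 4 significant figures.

3.346 ms

Per-hop transmission t_tx = L/R = 12784/570000000 = 0.0224281 ms.
Per-hop propagation t_prop = 490/2.32e+08 = 0.00211207 ms.
Pipeline fill: first packet needs 2·t_tx to clear all hops; remaining 147 packets each add one t_tx.
Total = (2+148-1)·t_tx + 2·t_prop = 149·0.0224281 + 2·0.00211207 = 3.346 ms.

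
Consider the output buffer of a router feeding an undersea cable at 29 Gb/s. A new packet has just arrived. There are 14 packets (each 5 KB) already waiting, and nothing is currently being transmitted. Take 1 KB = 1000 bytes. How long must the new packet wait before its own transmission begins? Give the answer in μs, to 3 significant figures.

Each queued packet: L/R = 40000/29000000000 = 1.37931 μs.
14 queued → 19.3103 μs.
Queuing delay = 19.3 μs.

19.3 μs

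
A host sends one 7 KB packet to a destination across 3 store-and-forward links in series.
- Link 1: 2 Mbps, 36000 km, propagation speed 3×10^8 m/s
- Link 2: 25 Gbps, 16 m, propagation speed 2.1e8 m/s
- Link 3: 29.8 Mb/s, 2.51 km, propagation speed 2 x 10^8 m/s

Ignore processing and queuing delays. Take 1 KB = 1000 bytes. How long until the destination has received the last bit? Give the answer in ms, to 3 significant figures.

L = 56000 bits.
Transmission delays (L/R per hop): 28, 0.00224, 1.87919 ms; sum = 29.8814 ms.
Propagation delays (d/s per hop): 120, 7.61905e-05, 0.01255 ms; sum = 120.013 ms.
End-to-end = 150 ms.

150 ms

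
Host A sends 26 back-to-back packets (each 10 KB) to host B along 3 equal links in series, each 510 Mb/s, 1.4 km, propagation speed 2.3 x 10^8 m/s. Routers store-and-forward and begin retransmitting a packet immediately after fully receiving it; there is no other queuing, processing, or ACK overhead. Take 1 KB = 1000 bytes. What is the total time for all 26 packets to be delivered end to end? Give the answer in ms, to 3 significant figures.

Per-hop transmission t_tx = L/R = 80000/510000000 = 0.156863 ms.
Per-hop propagation t_prop = 1400/2.3e+08 = 0.00608696 ms.
Pipeline fill: first packet needs 3·t_tx to clear all hops; remaining 25 packets each add one t_tx.
Total = (3+26-1)·t_tx + 3·t_prop = 28·0.156863 + 3·0.00608696 = 4.41 ms.

4.41 ms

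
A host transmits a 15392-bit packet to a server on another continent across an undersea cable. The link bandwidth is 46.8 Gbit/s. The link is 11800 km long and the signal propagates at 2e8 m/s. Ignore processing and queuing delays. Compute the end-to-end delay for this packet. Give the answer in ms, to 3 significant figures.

59.0 ms

Transmission delay = L/R = 15392 / 46800000000 = 0.000328889 ms.
Propagation delay = d/s = 11800000 m / 200000000 m/s = 59 ms.
Total = 59.0 ms.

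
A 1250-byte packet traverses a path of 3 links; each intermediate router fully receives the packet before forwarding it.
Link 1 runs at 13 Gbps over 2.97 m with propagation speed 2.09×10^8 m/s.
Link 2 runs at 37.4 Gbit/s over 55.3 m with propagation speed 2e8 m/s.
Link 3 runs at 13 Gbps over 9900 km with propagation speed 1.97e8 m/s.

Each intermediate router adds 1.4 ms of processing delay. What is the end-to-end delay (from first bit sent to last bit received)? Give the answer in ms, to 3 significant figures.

53.1 ms

L = 1250 × 8 = 10000 bits.
Transmission delays (L/R per hop): 0.000769231, 0.00026738, 0.000769231 ms; sum = 0.00180584 ms.
Propagation delays (d/s per hop): 1.42105e-05, 0.0002765, 50.2538 ms; sum = 50.2541 ms.
Processing at 2 router(s): 2 × 1.4 ms = 2.8 ms.
End-to-end = 53.1 ms.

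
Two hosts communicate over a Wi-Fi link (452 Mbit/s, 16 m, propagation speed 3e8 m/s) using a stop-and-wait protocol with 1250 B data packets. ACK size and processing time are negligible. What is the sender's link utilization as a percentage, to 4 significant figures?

t_tx = L/R = 10000/452000000 = 2.21239e-05 s.
t_prop = 16/300000000 = 5.33333e-08 s; RTT = 1.06667e-07 s.
Cycle = t_tx + RTT = 2.22306e-05 s.
Utilization = t_tx / cycle = 2.21239e-05/2.22306e-05 = 99.52 %.

99.52 %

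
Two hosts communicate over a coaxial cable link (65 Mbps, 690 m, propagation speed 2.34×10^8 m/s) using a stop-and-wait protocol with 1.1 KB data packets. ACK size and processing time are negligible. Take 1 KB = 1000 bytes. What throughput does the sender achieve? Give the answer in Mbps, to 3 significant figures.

62.3 Mbps

t_tx = L/R = 8800/65000000 = 0.000135385 s.
t_prop = 690/234000000 = 2.94872e-06 s; RTT = 5.89744e-06 s.
Cycle = t_tx + RTT = 0.000141282 s.
Throughput = L / cycle = 8800 / 0.000141282 = 62.3 Mbps.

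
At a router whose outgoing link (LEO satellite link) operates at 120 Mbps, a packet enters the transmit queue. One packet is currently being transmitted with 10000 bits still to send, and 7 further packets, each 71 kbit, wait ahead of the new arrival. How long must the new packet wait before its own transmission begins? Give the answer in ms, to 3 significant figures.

Each queued packet: L/R = 71000/120000000 = 0.591667 ms.
7 queued → 4.14167 ms.
Plus remaining 10000 bits of current packet: 0.0833333 ms.
Queuing delay = 4.23 ms.

4.23 ms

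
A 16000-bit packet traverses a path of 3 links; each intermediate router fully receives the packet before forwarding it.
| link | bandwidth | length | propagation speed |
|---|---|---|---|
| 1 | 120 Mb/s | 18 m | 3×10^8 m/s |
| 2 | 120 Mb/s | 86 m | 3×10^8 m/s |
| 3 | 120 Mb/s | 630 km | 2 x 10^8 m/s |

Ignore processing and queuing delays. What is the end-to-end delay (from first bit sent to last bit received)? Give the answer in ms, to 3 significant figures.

Transmission delay per hop = L/R = 16000/120000000 = 0.133333 ms; 3 hops → 0.4 ms.
Propagation delays (d/s per hop): 6e-05, 0.000286667, 3.15 ms; sum = 3.15035 ms.
End-to-end = 3.55 ms.

3.55 ms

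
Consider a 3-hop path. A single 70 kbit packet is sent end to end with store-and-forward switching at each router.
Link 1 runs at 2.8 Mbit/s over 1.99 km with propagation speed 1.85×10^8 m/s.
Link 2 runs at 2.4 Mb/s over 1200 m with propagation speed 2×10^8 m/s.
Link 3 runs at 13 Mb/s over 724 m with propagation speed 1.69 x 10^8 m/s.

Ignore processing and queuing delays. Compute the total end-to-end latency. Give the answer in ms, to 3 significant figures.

59.6 ms

L = 70000 bits.
Transmission delays (L/R per hop): 25, 29.1667, 5.38462 ms; sum = 59.5513 ms.
Propagation delays (d/s per hop): 0.0107568, 0.006, 0.00428402 ms; sum = 0.0210408 ms.
End-to-end = 59.6 ms.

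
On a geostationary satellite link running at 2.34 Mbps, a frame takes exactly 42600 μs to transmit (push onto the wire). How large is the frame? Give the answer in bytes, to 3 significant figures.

L = R × t_tx = 2340000 b/s × 0.0426 s = 99684 bits.
In bytes: 99684 / 8 = 12500 bytes.

12500 bytes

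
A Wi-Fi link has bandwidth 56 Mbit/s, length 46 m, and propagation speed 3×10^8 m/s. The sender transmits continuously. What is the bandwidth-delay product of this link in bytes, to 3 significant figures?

1.07 bytes

Propagation delay = 46 / 300000000 = 1.53333e-07 s.
BDP = R × t_prop = 56000000 × 1.53333e-07 = 8.58667 bits.
In bytes: 8.58667/8 = 1.07 bytes.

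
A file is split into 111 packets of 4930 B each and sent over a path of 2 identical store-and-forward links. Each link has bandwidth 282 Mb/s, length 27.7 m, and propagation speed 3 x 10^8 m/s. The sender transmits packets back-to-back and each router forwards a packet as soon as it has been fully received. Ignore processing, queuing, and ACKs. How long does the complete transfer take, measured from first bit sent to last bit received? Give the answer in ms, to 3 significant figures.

15.7 ms

Per-hop transmission t_tx = L/R = 39440/282000000 = 0.139858 ms.
Per-hop propagation t_prop = 27.7/300000000 = 9.23333e-05 ms.
Pipeline fill: first packet needs 2·t_tx to clear all hops; remaining 110 packets each add one t_tx.
Total = (2+111-1)·t_tx + 2·t_prop = 112·0.139858 + 2·9.23333e-05 = 15.7 ms.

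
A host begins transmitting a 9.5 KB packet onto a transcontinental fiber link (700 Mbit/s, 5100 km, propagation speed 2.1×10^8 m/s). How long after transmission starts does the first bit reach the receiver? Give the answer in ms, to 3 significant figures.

First bit experiences only propagation delay: d/s = 5100000/210000000 = 24.3 ms.

24.3 ms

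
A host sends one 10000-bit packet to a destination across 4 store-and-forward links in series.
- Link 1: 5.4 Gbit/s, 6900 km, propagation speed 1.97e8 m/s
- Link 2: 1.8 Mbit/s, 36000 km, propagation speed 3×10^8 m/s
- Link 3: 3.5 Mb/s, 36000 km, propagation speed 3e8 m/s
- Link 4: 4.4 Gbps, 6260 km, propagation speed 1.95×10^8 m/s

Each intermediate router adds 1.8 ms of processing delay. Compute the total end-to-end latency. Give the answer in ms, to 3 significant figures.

Transmission delays (L/R per hop): 0.00185185, 5.55556, 2.85714, 0.00227273 ms; sum = 8.41682 ms.
Propagation delays (d/s per hop): 35.0254, 120, 120, 32.1026 ms; sum = 307.128 ms.
Processing at 3 router(s): 3 × 1.8 ms = 5.4 ms.
End-to-end = 321 ms.

321 ms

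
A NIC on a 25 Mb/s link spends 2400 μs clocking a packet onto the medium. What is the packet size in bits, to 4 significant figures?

L = R × t_tx = 25000000 b/s × 0.0024 s = 60000 bits.

60000 bits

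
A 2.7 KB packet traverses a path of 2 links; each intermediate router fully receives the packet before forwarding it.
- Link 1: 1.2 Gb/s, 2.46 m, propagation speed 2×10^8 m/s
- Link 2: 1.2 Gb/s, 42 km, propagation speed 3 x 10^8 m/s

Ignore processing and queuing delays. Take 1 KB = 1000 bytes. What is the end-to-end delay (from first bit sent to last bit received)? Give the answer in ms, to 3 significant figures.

0.176 ms

L = 21600 bits.
Transmission delay per hop = L/R = 21600/1200000000 = 0.018 ms; 2 hops → 0.036 ms.
Propagation delays (d/s per hop): 1.23e-05, 0.14 ms; sum = 0.140012 ms.
End-to-end = 0.176 ms.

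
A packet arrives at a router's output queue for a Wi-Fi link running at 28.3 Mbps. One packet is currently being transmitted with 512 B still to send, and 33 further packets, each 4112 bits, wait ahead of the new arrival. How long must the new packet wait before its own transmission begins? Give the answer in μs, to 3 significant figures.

4940 μs

Each queued packet: L/R = 4112/28300000 = 145.3 μs.
33 queued → 4794.91 μs.
Plus remaining 4096 bits of current packet: 144.735 μs.
Queuing delay = 4940 μs.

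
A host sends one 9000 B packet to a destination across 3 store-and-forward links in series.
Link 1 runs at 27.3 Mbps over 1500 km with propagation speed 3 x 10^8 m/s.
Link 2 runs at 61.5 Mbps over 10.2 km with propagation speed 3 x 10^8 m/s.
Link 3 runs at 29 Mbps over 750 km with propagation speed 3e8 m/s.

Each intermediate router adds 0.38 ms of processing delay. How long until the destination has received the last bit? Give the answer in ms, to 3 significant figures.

L = 9000 × 8 = 72000 bits.
Transmission delays (L/R per hop): 2.63736, 1.17073, 2.48276 ms; sum = 6.29085 ms.
Propagation delays (d/s per hop): 5, 0.034, 2.5 ms; sum = 7.534 ms.
Processing at 2 router(s): 2 × 0.38 ms = 0.76 ms.
End-to-end = 14.6 ms.

14.6 ms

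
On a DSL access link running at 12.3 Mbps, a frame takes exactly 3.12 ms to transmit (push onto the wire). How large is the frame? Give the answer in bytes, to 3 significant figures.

L = R × t_tx = 12300000 b/s × 0.00312 s = 38376 bits.
In bytes: 38376 / 8 = 4800 bytes.

4800 bytes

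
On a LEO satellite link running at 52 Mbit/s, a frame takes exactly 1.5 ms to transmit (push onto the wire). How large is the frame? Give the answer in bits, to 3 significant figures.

L = R × t_tx = 52000000 b/s × 0.0015 s = 78000 bits.

78000 bits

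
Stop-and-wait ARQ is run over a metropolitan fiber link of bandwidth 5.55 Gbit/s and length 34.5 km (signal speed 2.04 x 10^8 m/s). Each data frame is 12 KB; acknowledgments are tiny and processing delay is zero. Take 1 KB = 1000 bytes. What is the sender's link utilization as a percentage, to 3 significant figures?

4.87 %

t_tx = L/R = 96000/5550000000 = 1.72973e-05 s.
t_prop = 34500/204000000 = 0.000169118 s; RTT = 0.000338235 s.
Cycle = t_tx + RTT = 0.000355533 s.
Utilization = t_tx / cycle = 1.72973e-05/0.000355533 = 4.87 %.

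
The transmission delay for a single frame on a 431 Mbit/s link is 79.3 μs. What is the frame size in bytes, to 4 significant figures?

4272 bytes

L = R × t_tx = 431000000 b/s × 7.93e-05 s = 34178.3 bits.
In bytes: 34178.3 / 8 = 4272 bytes.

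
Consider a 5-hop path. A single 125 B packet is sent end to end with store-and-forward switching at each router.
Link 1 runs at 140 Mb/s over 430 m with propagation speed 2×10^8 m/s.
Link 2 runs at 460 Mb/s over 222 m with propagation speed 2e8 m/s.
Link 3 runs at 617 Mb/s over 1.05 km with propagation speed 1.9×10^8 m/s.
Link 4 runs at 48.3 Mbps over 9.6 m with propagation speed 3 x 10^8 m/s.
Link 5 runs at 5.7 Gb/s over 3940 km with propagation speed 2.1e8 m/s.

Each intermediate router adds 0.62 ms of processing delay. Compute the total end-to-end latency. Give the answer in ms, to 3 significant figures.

L = 125 × 8 = 1000 bits.
Transmission delays (L/R per hop): 0.00714286, 0.00217391, 0.00162075, 0.0207039, 0.000175439 ms; sum = 0.0318169 ms.
Propagation delays (d/s per hop): 0.00215, 0.00111, 0.00552632, 3.2e-05, 18.7619 ms; sum = 18.7707 ms.
Processing at 4 router(s): 4 × 0.62 ms = 2.48 ms.
End-to-end = 21.3 ms.

21.3 ms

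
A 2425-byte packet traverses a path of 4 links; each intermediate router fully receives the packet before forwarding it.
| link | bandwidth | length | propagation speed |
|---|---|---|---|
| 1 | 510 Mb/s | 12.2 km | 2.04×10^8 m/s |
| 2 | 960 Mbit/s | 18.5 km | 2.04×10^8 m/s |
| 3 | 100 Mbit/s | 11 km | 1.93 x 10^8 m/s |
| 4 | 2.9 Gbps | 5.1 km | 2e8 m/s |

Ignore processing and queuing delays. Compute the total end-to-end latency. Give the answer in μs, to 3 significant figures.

492 μs

L = 2425 × 8 = 19400 bits.
Transmission delays (L/R per hop): 38.0392, 20.2083, 194, 6.68966 μs; sum = 258.937 μs.
Propagation delays (d/s per hop): 59.8039, 90.6863, 56.9948, 25.5 μs; sum = 232.985 μs.
End-to-end = 492 μs.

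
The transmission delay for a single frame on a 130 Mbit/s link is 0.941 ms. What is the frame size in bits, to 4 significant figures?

122300 bits

L = R × t_tx = 130000000 b/s × 0.000941 s = 122330 bits.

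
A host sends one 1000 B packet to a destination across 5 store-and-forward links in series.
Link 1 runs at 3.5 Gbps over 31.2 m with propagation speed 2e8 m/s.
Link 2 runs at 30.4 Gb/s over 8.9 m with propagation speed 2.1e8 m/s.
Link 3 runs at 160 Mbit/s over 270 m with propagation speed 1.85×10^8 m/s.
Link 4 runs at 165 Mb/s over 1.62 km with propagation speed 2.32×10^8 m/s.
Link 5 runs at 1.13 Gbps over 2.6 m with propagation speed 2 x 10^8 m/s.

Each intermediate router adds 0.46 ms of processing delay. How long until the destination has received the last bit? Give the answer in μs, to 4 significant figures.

L = 1000 × 8 = 8000 bits.
Transmission delays (L/R per hop): 2.28571, 0.263158, 50, 48.4848, 7.07965 μs; sum = 108.113 μs.
Propagation delays (d/s per hop): 0.156, 0.042381, 1.45946, 6.98276, 0.013 μs; sum = 8.6536 μs.
Processing at 4 router(s): 4 × 0.46 ms = 1840 μs.
End-to-end = 1957 μs.

1957 μs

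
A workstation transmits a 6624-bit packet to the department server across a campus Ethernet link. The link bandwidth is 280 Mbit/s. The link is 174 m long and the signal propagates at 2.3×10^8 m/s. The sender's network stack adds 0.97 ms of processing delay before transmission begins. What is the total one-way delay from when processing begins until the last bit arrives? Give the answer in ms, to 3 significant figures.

0.994 ms

Transmission delay = L/R = 6624 / 280000000 = 0.0236571 ms.
Propagation delay = d/s = 174 m / 2.3e+08 m/s = 0.000756522 ms.
Plus processing delay 0.97 ms = 0.97 ms.
Total = 0.994 ms.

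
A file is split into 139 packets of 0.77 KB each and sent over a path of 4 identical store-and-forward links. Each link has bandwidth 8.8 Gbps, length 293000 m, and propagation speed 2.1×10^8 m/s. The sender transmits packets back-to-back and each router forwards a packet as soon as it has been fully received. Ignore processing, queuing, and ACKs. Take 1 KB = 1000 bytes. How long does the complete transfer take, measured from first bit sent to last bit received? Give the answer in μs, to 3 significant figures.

5680 μs

Per-hop transmission t_tx = L/R = 6160/8800000000 = 0.7 μs.
Per-hop propagation t_prop = 293000/210000000 = 1395.24 μs.
Pipeline fill: first packet needs 4·t_tx to clear all hops; remaining 138 packets each add one t_tx.
Total = (4+139-1)·t_tx + 4·t_prop = 142·0.7 + 4·1395.24 = 5680 μs.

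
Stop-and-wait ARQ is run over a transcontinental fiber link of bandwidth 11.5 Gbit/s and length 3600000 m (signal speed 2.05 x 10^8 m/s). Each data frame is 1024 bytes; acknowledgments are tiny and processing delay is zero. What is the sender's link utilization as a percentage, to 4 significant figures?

t_tx = L/R = 8192/11500000000 = 7.12348e-07 s.
t_prop = 3600000/2.05e+08 = 0.017561 s; RTT = 0.035122 s.
Cycle = t_tx + RTT = 0.0351227 s.
Utilization = t_tx / cycle = 7.12348e-07/0.0351227 = 0.002028 %.

0.002028 %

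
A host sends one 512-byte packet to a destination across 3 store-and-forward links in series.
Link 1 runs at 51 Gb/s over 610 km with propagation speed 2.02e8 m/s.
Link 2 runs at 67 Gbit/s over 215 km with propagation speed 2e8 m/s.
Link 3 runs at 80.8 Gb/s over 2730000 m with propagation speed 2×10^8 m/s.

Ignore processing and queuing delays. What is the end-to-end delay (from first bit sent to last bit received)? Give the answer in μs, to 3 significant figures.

17700 μs

L = 512 × 8 = 4096 bits.
Transmission delays (L/R per hop): 0.0803137, 0.0611343, 0.0506931 μs; sum = 0.192141 μs.
Propagation delays (d/s per hop): 3019.8, 1075, 13650 μs; sum = 17744.8 μs.
End-to-end = 17700 μs.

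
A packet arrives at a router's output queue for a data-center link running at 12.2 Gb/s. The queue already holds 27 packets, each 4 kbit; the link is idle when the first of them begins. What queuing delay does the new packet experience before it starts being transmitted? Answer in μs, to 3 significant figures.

Each queued packet: L/R = 4000/12200000000 = 0.327869 μs.
27 queued → 8.85246 μs.
Queuing delay = 8.85 μs.

8.85 μs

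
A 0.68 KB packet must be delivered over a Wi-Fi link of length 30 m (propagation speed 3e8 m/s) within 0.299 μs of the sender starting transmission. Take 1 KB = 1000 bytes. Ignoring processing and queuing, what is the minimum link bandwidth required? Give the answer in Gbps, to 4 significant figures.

27.34 Gbps

L = 5440 bits.
Propagation delay = 30 / 300000000 = 0.1 μs.
Transmission budget = 0.299 − 0.1 = 0.199 μs.
R ≥ L / t_tx = 5440 bits / 1.99e-07 s = 27.34 Gbps.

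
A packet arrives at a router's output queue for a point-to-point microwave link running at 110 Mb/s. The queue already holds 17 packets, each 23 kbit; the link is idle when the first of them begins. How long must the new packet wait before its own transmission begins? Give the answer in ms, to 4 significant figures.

3.555 ms

Each queued packet: L/R = 23000/110000000 = 0.209091 ms.
17 queued → 3.55455 ms.
Queuing delay = 3.555 ms.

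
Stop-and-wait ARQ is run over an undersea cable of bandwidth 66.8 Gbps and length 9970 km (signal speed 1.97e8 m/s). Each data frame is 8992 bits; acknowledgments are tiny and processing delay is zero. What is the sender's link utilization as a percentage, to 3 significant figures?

0.000133 %

t_tx = L/R = 8992/66800000000 = 1.34611e-07 s.
t_prop = 9970000/197000000 = 0.0506091 s; RTT = 0.101218 s.
Cycle = t_tx + RTT = 0.101218 s.
Utilization = t_tx / cycle = 1.34611e-07/0.101218 = 0.000133 %.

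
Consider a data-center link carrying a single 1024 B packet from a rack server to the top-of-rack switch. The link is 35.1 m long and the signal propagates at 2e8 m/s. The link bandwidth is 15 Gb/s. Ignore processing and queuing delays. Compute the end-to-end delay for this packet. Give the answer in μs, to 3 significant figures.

0.722 μs

L = 1024 × 8 = 8192 bits.
Transmission delay = L/R = 8192 / 15000000000 = 0.546133 μs.
Propagation delay = d/s = 35.1 m / 200000000 m/s = 0.1755 μs.
Total = 0.722 μs.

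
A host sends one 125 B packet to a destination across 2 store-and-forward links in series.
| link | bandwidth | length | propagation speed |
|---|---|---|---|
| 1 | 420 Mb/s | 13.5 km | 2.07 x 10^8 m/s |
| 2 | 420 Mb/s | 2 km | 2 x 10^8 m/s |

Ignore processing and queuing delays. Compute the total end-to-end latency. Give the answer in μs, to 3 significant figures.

L = 125 × 8 = 1000 bits.
Transmission delay per hop = L/R = 1000/420000000 = 2.38095 μs; 2 hops → 4.7619 μs.
Propagation delays (d/s per hop): 65.2174, 10 μs; sum = 75.2174 μs.
End-to-end = 80.0 μs.

80.0 μs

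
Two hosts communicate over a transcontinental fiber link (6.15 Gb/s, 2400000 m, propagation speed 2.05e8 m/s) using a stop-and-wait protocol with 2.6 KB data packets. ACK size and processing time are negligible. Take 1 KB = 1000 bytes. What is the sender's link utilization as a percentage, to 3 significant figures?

t_tx = L/R = 20800/6150000000 = 3.38211e-06 s.
t_prop = 2400000/2.05e+08 = 0.0117073 s; RTT = 0.0234146 s.
Cycle = t_tx + RTT = 0.023418 s.
Utilization = t_tx / cycle = 3.38211e-06/0.023418 = 0.0144 %.

0.0144 %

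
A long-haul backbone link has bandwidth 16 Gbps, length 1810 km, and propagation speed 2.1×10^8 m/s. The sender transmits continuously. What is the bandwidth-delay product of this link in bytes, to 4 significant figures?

17240000 bytes

Propagation delay = 1810000 / 210000000 = 0.00861905 s.
BDP = R × t_prop = 16000000000 × 0.00861905 = 137905000 bits.
In bytes: 137905000/8 = 17240000 bytes.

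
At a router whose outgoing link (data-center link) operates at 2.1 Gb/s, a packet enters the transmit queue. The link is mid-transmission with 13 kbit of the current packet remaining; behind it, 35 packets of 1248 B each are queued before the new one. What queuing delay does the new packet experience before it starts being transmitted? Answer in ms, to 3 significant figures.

0.173 ms

Each queued packet: L/R = 9984/2100000000 = 0.00475429 ms.
35 queued → 0.1664 ms.
Plus remaining 13000 bits of current packet: 0.00619048 ms.
Queuing delay = 0.173 ms.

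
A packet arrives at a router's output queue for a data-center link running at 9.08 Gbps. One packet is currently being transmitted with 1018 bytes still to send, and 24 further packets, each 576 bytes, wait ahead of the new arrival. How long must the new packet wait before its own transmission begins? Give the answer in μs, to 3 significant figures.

Each queued packet: L/R = 4608/9080000000 = 0.507489 μs.
24 queued → 12.1797 μs.
Plus remaining 8144 bits of current packet: 0.896916 μs.
Queuing delay = 13.1 μs.

13.1 μs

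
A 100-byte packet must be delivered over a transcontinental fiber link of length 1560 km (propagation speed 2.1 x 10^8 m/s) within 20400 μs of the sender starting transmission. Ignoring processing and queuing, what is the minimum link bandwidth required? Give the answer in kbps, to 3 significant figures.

L = 800 bits.
Propagation delay = 1560000 / 210000000 = 7428.57 μs.
Transmission budget = 20400 − 7428.57 = 12971.4 μs.
R ≥ L / t_tx = 800 bits / 0.0129714 s = 61.7 kbps.

61.7 kbps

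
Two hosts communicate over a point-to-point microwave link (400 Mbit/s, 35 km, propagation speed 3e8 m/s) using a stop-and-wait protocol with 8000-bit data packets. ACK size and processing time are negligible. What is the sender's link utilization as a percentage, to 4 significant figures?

7.895 %

t_tx = L/R = 8000/400000000 = 2e-05 s.
t_prop = 35000/300000000 = 0.000116667 s; RTT = 0.000233333 s.
Cycle = t_tx + RTT = 0.000253333 s.
Utilization = t_tx / cycle = 2e-05/0.000253333 = 7.895 %.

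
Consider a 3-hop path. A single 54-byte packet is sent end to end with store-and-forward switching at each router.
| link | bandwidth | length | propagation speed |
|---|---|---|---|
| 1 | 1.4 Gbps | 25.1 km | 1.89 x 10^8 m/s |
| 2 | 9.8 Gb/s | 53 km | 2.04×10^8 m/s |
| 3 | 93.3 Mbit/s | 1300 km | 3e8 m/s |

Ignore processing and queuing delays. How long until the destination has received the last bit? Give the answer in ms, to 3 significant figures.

L = 54 × 8 = 432 bits.
Transmission delays (L/R per hop): 0.000308571, 4.40816e-05, 0.00463023 ms; sum = 0.00498288 ms.
Propagation delays (d/s per hop): 0.132804, 0.259804, 4.33333 ms; sum = 4.72594 ms.
End-to-end = 4.73 ms.

4.73 ms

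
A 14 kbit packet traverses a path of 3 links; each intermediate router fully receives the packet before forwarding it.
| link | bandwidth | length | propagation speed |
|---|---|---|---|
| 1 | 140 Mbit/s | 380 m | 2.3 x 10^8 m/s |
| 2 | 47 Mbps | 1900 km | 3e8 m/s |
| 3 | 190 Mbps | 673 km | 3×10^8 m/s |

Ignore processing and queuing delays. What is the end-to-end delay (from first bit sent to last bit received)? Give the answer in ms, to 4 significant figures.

9.050 ms

L = 14000 bits.
Transmission delays (L/R per hop): 0.1, 0.297872, 0.0736842 ms; sum = 0.471557 ms.
Propagation delays (d/s per hop): 0.00165217, 6.33333, 2.24333 ms; sum = 8.57832 ms.
End-to-end = 9.050 ms.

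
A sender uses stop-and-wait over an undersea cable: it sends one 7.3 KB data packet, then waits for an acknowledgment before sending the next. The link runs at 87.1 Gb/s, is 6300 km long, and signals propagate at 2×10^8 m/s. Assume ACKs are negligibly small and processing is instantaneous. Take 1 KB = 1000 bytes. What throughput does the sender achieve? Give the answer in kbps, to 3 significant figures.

t_tx = L/R = 58400/87100000000 = 6.70494e-07 s.
t_prop = 6300000/200000000 = 0.0315 s; RTT = 0.063 s.
Cycle = t_tx + RTT = 0.0630007 s.
Throughput = L / cycle = 58400 / 0.0630007 = 927 kbps.

927 kbps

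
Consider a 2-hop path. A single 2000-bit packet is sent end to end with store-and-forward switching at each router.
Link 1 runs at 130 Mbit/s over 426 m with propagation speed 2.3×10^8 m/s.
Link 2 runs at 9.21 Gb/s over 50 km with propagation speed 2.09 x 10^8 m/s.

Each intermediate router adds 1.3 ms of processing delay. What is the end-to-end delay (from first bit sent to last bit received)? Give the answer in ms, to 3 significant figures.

1.56 ms

Transmission delays (L/R per hop): 0.0153846, 0.000217155 ms; sum = 0.0156018 ms.
Propagation delays (d/s per hop): 0.00185217, 0.239234 ms; sum = 0.241087 ms.
Processing at 1 router(s): 1 × 1.3 ms = 1.3 ms.
End-to-end = 1.56 ms.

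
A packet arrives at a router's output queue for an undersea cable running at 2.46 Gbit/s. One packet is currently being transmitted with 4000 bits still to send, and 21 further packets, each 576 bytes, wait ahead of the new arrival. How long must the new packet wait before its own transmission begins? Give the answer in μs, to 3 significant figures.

Each queued packet: L/R = 4608/2460000000 = 1.87317 μs.
21 queued → 39.3366 μs.
Plus remaining 4000 bits of current packet: 1.62602 μs.
Queuing delay = 41.0 μs.

41.0 μs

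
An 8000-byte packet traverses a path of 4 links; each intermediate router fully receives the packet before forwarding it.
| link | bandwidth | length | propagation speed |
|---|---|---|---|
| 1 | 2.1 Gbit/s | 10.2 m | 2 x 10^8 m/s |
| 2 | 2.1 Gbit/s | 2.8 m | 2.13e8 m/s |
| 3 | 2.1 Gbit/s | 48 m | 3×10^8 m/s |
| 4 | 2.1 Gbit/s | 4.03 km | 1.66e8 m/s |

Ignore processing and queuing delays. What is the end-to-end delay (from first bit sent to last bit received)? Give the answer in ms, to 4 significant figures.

L = 8000 × 8 = 64000 bits.
Transmission delay per hop = L/R = 64000/2100000000 = 0.0304762 ms; 4 hops → 0.121905 ms.
Propagation delays (d/s per hop): 5.1e-05, 1.31455e-05, 0.00016, 0.0242771 ms; sum = 0.0245013 ms.
End-to-end = 0.1464 ms.

0.1464 ms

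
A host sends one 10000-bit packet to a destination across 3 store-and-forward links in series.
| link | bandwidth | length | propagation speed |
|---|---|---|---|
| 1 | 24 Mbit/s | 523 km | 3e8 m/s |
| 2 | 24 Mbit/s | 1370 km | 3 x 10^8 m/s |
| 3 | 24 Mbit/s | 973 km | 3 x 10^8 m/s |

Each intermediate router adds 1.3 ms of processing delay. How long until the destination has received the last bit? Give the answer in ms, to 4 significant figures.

Transmission delay per hop = L/R = 10000/24000000 = 0.416667 ms; 3 hops → 1.25 ms.
Propagation delays (d/s per hop): 1.74333, 4.56667, 3.24333 ms; sum = 9.55333 ms.
Processing at 2 router(s): 2 × 1.3 ms = 2.6 ms.
End-to-end = 13.40 ms.

13.40 ms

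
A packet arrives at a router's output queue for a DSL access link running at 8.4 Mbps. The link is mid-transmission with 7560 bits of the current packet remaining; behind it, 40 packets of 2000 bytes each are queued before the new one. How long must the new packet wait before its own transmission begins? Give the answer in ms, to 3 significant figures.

77.1 ms

Each queued packet: L/R = 16000/8400000 = 1.90476 ms.
40 queued → 76.1905 ms.
Plus remaining 7560 bits of current packet: 0.9 ms.
Queuing delay = 77.1 ms.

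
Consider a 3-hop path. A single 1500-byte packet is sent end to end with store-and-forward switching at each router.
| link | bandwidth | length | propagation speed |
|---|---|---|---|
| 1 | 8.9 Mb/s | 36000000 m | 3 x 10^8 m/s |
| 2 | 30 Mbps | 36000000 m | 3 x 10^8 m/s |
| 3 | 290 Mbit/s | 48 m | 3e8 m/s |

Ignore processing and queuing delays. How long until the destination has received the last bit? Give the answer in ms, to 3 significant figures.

242 ms

L = 1500 × 8 = 12000 bits.
Transmission delays (L/R per hop): 1.34831, 0.4, 0.0413793 ms; sum = 1.78969 ms.
Propagation delays (d/s per hop): 120, 120, 0.00016 ms; sum = 240 ms.
End-to-end = 242 ms.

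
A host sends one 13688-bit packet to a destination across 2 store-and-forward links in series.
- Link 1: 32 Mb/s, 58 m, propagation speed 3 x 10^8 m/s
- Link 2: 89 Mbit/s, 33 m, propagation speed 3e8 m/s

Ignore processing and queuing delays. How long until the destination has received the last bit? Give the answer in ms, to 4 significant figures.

Transmission delays (L/R per hop): 0.42775, 0.153798 ms; sum = 0.581548 ms.
Propagation delays (d/s per hop): 0.000193333, 0.00011 ms; sum = 0.000303333 ms.
End-to-end = 0.5819 ms.

0.5819 ms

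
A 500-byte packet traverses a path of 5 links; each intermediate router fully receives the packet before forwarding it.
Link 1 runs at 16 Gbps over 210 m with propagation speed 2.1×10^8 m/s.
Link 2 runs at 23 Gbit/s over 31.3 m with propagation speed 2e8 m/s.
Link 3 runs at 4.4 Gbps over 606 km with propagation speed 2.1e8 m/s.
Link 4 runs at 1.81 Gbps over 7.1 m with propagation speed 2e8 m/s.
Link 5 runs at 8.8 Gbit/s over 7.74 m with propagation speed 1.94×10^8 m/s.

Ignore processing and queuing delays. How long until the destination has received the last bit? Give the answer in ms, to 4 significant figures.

L = 500 × 8 = 4000 bits.
Transmission delays (L/R per hop): 0.00025, 0.000173913, 0.000909091, 0.00220994, 0.000454545 ms; sum = 0.00399749 ms.
Propagation delays (d/s per hop): 0.001, 0.0001565, 2.88571, 3.55e-05, 3.98969e-05 ms; sum = 2.88695 ms.
End-to-end = 2.891 ms.

2.891 ms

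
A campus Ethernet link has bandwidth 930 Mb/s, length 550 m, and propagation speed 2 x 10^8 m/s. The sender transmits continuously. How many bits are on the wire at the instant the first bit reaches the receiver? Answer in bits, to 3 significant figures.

Propagation delay = 550 / 200000000 = 2.75e-06 s.
BDP = R × t_prop = 930000000 × 2.75e-06 = 2557.5 bits.

2560 bits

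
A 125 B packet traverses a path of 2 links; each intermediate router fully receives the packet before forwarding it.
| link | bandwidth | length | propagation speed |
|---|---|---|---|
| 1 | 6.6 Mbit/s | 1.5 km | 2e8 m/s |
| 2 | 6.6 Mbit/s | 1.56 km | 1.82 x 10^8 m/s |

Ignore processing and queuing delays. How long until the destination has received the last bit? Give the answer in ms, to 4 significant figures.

0.3191 ms

L = 125 × 8 = 1000 bits.
Transmission delay per hop = L/R = 1000/6600000 = 0.151515 ms; 2 hops → 0.30303 ms.
Propagation delays (d/s per hop): 0.0075, 0.00857143 ms; sum = 0.0160714 ms.
End-to-end = 0.3191 ms.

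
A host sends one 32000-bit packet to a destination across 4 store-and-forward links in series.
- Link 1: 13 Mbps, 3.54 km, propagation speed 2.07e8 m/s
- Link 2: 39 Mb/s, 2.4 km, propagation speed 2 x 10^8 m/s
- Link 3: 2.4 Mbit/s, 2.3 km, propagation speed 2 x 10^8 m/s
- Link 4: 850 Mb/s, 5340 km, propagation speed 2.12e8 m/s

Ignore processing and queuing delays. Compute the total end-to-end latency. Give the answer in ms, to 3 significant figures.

41.9 ms

Transmission delays (L/R per hop): 2.46154, 0.820513, 13.3333, 0.0376471 ms; sum = 16.653 ms.
Propagation delays (d/s per hop): 0.0171014, 0.012, 0.0115, 25.1887 ms; sum = 25.2293 ms.
End-to-end = 41.9 ms.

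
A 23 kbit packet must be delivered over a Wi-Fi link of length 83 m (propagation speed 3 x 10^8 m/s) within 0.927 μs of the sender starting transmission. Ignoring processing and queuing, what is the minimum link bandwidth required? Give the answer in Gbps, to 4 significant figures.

Propagation delay = 83 / 300000000 = 0.276667 μs.
Transmission budget = 0.927 − 0.276667 = 0.650333 μs.
R ≥ L / t_tx = 23000 bits / 6.50333e-07 s = 35.37 Gbps.

35.37 Gbps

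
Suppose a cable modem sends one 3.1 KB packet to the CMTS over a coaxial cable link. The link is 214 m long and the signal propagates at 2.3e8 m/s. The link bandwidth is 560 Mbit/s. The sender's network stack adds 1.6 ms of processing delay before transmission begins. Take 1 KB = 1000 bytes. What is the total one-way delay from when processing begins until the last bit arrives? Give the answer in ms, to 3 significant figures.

1.65 ms

L = 24800 bits.
Transmission delay = L/R = 24800 / 560000000 = 0.0442857 ms.
Propagation delay = d/s = 214 m / 2.3e+08 m/s = 0.000930435 ms.
Plus processing delay 1.6 ms = 1.6 ms.
Total = 1.65 ms.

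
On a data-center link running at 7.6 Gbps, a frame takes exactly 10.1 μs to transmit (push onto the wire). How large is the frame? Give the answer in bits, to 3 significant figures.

L = R × t_tx = 7600000000 b/s × 1.01e-05 s = 76760 bits.

76800 bits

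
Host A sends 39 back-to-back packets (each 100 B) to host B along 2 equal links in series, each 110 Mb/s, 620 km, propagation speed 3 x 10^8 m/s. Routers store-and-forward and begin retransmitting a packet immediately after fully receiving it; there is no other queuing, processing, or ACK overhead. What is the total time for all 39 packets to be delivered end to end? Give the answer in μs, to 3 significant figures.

4420 μs

Per-hop transmission t_tx = L/R = 800/110000000 = 7.27273 μs.
Per-hop propagation t_prop = 620000/300000000 = 2066.67 μs.
Pipeline fill: first packet needs 2·t_tx to clear all hops; remaining 38 packets each add one t_tx.
Total = (2+39-1)·t_tx + 2·t_prop = 40·7.27273 + 2·2066.67 = 4420 μs.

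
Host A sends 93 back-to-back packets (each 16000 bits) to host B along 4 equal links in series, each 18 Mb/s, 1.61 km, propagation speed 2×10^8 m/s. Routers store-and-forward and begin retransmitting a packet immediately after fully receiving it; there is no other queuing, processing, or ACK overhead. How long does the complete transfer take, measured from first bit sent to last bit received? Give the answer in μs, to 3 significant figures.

Per-hop transmission t_tx = L/R = 16000/18000000 = 888.889 μs.
Per-hop propagation t_prop = 1610/200000000 = 8.05 μs.
Pipeline fill: first packet needs 4·t_tx to clear all hops; remaining 92 packets each add one t_tx.
Total = (4+93-1)·t_tx + 4·t_prop = 96·888.889 + 4·8.05 = 85400 μs.

85400 μs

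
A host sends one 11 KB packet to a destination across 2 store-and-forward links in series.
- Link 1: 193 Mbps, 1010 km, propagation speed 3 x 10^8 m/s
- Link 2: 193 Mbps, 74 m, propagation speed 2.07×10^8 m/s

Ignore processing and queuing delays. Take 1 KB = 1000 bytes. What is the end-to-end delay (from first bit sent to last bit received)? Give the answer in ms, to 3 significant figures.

4.28 ms

L = 88000 bits.
Transmission delay per hop = L/R = 88000/193000000 = 0.455959 ms; 2 hops → 0.911917 ms.
Propagation delays (d/s per hop): 3.36667, 0.000357488 ms; sum = 3.36702 ms.
End-to-end = 4.28 ms.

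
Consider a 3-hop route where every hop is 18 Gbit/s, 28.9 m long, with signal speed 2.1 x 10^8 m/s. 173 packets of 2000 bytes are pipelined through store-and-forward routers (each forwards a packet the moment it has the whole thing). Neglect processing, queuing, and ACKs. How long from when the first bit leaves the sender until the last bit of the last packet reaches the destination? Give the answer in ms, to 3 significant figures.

0.156 ms

Per-hop transmission t_tx = L/R = 16000/18000000000 = 0.000888889 ms.
Per-hop propagation t_prop = 28.9/210000000 = 0.000137619 ms.
Pipeline fill: first packet needs 3·t_tx to clear all hops; remaining 172 packets each add one t_tx.
Total = (3+173-1)·t_tx + 3·t_prop = 175·0.000888889 + 3·0.000137619 = 0.156 ms.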